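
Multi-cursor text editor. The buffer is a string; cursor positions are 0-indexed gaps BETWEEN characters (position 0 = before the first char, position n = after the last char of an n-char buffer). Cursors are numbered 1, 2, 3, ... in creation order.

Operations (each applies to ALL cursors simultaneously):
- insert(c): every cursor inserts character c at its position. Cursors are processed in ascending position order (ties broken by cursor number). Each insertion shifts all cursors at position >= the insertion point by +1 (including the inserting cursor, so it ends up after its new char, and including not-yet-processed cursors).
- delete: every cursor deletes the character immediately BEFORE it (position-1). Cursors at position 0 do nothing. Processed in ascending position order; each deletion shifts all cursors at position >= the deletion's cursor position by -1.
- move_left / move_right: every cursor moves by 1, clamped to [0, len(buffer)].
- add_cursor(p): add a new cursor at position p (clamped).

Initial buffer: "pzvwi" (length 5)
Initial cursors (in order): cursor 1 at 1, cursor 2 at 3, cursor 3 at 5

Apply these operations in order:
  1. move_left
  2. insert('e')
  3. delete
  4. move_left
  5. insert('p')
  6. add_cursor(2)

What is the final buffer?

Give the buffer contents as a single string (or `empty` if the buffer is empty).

After op 1 (move_left): buffer="pzvwi" (len 5), cursors c1@0 c2@2 c3@4, authorship .....
After op 2 (insert('e')): buffer="epzevwei" (len 8), cursors c1@1 c2@4 c3@7, authorship 1..2..3.
After op 3 (delete): buffer="pzvwi" (len 5), cursors c1@0 c2@2 c3@4, authorship .....
After op 4 (move_left): buffer="pzvwi" (len 5), cursors c1@0 c2@1 c3@3, authorship .....
After op 5 (insert('p')): buffer="pppzvpwi" (len 8), cursors c1@1 c2@3 c3@6, authorship 1.2..3..
After op 6 (add_cursor(2)): buffer="pppzvpwi" (len 8), cursors c1@1 c4@2 c2@3 c3@6, authorship 1.2..3..

Answer: pppzvpwi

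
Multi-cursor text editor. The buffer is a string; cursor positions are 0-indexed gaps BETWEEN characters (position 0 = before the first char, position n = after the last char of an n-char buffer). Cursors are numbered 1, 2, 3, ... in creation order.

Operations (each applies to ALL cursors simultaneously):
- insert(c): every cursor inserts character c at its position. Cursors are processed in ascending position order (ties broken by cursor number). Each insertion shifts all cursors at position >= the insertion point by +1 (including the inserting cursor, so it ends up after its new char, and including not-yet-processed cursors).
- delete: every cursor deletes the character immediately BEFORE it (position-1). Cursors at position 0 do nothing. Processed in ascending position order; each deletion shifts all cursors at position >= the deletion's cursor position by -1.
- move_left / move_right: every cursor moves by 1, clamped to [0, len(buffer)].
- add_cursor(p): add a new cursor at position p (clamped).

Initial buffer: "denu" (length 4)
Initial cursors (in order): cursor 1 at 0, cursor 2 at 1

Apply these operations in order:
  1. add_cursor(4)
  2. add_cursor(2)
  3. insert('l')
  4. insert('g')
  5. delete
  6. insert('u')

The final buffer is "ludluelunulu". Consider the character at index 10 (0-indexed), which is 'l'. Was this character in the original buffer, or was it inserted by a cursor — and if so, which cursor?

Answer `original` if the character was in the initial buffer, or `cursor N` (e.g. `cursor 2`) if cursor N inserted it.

Answer: cursor 3

Derivation:
After op 1 (add_cursor(4)): buffer="denu" (len 4), cursors c1@0 c2@1 c3@4, authorship ....
After op 2 (add_cursor(2)): buffer="denu" (len 4), cursors c1@0 c2@1 c4@2 c3@4, authorship ....
After op 3 (insert('l')): buffer="ldlelnul" (len 8), cursors c1@1 c2@3 c4@5 c3@8, authorship 1.2.4..3
After op 4 (insert('g')): buffer="lgdlgelgnulg" (len 12), cursors c1@2 c2@5 c4@8 c3@12, authorship 11.22.44..33
After op 5 (delete): buffer="ldlelnul" (len 8), cursors c1@1 c2@3 c4@5 c3@8, authorship 1.2.4..3
After op 6 (insert('u')): buffer="ludluelunulu" (len 12), cursors c1@2 c2@5 c4@8 c3@12, authorship 11.22.44..33
Authorship (.=original, N=cursor N): 1 1 . 2 2 . 4 4 . . 3 3
Index 10: author = 3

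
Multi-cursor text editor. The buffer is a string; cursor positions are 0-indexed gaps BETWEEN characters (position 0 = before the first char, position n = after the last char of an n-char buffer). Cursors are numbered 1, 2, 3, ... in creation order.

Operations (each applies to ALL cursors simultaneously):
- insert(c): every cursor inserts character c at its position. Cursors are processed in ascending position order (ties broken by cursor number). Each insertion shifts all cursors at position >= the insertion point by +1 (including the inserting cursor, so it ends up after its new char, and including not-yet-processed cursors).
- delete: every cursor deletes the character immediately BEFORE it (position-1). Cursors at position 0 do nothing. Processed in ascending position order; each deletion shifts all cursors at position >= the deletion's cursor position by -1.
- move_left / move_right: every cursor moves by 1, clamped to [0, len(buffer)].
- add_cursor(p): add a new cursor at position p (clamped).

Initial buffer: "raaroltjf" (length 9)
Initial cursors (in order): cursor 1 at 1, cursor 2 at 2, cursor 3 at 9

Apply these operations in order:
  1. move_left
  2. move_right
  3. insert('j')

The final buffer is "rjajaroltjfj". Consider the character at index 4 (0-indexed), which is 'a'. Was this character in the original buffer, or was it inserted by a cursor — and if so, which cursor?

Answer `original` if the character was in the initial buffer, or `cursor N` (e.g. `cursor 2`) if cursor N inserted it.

After op 1 (move_left): buffer="raaroltjf" (len 9), cursors c1@0 c2@1 c3@8, authorship .........
After op 2 (move_right): buffer="raaroltjf" (len 9), cursors c1@1 c2@2 c3@9, authorship .........
After op 3 (insert('j')): buffer="rjajaroltjfj" (len 12), cursors c1@2 c2@4 c3@12, authorship .1.2.......3
Authorship (.=original, N=cursor N): . 1 . 2 . . . . . . . 3
Index 4: author = original

Answer: original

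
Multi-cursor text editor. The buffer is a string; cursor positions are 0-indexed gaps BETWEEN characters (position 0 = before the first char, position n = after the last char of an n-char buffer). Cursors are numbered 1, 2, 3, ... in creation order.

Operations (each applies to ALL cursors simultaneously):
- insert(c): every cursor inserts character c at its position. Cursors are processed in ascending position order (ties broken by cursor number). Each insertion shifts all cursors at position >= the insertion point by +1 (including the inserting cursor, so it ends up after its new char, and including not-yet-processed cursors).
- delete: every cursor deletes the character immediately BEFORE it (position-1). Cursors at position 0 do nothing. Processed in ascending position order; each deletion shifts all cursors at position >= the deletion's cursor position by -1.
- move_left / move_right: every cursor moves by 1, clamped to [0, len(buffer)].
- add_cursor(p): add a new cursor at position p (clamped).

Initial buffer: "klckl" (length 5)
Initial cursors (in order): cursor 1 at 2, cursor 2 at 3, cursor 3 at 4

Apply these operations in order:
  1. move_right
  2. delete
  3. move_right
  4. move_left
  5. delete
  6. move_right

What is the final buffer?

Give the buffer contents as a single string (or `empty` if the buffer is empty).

Answer: l

Derivation:
After op 1 (move_right): buffer="klckl" (len 5), cursors c1@3 c2@4 c3@5, authorship .....
After op 2 (delete): buffer="kl" (len 2), cursors c1@2 c2@2 c3@2, authorship ..
After op 3 (move_right): buffer="kl" (len 2), cursors c1@2 c2@2 c3@2, authorship ..
After op 4 (move_left): buffer="kl" (len 2), cursors c1@1 c2@1 c3@1, authorship ..
After op 5 (delete): buffer="l" (len 1), cursors c1@0 c2@0 c3@0, authorship .
After op 6 (move_right): buffer="l" (len 1), cursors c1@1 c2@1 c3@1, authorship .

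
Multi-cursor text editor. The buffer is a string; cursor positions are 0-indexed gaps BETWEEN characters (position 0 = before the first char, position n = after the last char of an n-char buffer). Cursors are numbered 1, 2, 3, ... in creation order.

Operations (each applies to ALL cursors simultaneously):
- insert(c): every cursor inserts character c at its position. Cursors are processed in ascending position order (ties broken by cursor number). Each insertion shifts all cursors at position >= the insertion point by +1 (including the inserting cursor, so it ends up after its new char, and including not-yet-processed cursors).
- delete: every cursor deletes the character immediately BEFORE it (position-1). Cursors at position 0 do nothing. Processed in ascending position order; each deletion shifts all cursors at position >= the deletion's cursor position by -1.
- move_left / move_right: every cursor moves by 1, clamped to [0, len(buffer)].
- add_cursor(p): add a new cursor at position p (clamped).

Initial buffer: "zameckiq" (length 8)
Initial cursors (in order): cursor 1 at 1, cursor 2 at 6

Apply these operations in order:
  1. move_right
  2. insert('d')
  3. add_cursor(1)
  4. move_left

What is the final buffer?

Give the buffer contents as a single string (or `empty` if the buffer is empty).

Answer: zadmeckidq

Derivation:
After op 1 (move_right): buffer="zameckiq" (len 8), cursors c1@2 c2@7, authorship ........
After op 2 (insert('d')): buffer="zadmeckidq" (len 10), cursors c1@3 c2@9, authorship ..1.....2.
After op 3 (add_cursor(1)): buffer="zadmeckidq" (len 10), cursors c3@1 c1@3 c2@9, authorship ..1.....2.
After op 4 (move_left): buffer="zadmeckidq" (len 10), cursors c3@0 c1@2 c2@8, authorship ..1.....2.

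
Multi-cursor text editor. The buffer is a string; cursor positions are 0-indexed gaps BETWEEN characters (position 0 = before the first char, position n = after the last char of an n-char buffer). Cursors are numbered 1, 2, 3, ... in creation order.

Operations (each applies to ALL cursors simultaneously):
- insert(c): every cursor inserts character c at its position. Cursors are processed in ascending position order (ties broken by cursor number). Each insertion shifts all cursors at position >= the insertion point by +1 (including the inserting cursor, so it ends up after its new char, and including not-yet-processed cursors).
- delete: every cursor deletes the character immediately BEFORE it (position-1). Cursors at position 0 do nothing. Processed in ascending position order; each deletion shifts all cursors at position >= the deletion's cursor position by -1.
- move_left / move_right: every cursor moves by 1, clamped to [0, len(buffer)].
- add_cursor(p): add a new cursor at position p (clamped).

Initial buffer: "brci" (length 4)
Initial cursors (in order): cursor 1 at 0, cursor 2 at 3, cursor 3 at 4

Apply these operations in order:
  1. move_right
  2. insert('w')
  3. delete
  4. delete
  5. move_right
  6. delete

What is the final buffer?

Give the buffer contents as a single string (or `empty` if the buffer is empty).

Answer: empty

Derivation:
After op 1 (move_right): buffer="brci" (len 4), cursors c1@1 c2@4 c3@4, authorship ....
After op 2 (insert('w')): buffer="bwrciww" (len 7), cursors c1@2 c2@7 c3@7, authorship .1...23
After op 3 (delete): buffer="brci" (len 4), cursors c1@1 c2@4 c3@4, authorship ....
After op 4 (delete): buffer="r" (len 1), cursors c1@0 c2@1 c3@1, authorship .
After op 5 (move_right): buffer="r" (len 1), cursors c1@1 c2@1 c3@1, authorship .
After op 6 (delete): buffer="" (len 0), cursors c1@0 c2@0 c3@0, authorship 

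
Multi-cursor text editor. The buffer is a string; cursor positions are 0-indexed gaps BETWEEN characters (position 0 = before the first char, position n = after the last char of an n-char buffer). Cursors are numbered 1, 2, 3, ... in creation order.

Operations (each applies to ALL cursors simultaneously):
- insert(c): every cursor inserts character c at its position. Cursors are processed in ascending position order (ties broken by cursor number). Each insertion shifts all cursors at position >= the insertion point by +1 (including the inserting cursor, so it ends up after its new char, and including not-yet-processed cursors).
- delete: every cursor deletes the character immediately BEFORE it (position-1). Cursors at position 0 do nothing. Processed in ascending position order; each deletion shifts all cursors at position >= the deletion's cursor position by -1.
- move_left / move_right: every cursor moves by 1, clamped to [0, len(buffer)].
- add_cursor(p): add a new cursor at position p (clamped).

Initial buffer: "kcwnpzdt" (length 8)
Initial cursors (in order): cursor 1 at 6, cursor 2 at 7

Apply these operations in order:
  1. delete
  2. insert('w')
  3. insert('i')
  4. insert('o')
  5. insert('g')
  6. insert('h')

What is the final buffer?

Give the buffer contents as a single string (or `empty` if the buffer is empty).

Answer: kcwnpwwiioogghht

Derivation:
After op 1 (delete): buffer="kcwnpt" (len 6), cursors c1@5 c2@5, authorship ......
After op 2 (insert('w')): buffer="kcwnpwwt" (len 8), cursors c1@7 c2@7, authorship .....12.
After op 3 (insert('i')): buffer="kcwnpwwiit" (len 10), cursors c1@9 c2@9, authorship .....1212.
After op 4 (insert('o')): buffer="kcwnpwwiioot" (len 12), cursors c1@11 c2@11, authorship .....121212.
After op 5 (insert('g')): buffer="kcwnpwwiiooggt" (len 14), cursors c1@13 c2@13, authorship .....12121212.
After op 6 (insert('h')): buffer="kcwnpwwiioogghht" (len 16), cursors c1@15 c2@15, authorship .....1212121212.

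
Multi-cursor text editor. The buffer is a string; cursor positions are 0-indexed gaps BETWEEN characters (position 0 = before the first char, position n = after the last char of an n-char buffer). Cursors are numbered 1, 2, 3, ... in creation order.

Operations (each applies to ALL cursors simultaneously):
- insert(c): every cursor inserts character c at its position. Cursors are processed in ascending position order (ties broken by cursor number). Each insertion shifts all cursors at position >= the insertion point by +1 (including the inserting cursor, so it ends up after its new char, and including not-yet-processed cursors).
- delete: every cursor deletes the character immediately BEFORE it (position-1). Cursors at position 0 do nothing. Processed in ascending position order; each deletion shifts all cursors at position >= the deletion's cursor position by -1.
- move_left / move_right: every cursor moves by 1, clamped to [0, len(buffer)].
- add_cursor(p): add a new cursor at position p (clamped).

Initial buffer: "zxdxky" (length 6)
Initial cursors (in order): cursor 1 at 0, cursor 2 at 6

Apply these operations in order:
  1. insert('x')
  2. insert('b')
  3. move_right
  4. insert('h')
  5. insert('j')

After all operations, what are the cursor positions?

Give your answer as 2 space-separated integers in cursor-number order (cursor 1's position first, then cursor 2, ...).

Answer: 5 14

Derivation:
After op 1 (insert('x')): buffer="xzxdxkyx" (len 8), cursors c1@1 c2@8, authorship 1......2
After op 2 (insert('b')): buffer="xbzxdxkyxb" (len 10), cursors c1@2 c2@10, authorship 11......22
After op 3 (move_right): buffer="xbzxdxkyxb" (len 10), cursors c1@3 c2@10, authorship 11......22
After op 4 (insert('h')): buffer="xbzhxdxkyxbh" (len 12), cursors c1@4 c2@12, authorship 11.1.....222
After op 5 (insert('j')): buffer="xbzhjxdxkyxbhj" (len 14), cursors c1@5 c2@14, authorship 11.11.....2222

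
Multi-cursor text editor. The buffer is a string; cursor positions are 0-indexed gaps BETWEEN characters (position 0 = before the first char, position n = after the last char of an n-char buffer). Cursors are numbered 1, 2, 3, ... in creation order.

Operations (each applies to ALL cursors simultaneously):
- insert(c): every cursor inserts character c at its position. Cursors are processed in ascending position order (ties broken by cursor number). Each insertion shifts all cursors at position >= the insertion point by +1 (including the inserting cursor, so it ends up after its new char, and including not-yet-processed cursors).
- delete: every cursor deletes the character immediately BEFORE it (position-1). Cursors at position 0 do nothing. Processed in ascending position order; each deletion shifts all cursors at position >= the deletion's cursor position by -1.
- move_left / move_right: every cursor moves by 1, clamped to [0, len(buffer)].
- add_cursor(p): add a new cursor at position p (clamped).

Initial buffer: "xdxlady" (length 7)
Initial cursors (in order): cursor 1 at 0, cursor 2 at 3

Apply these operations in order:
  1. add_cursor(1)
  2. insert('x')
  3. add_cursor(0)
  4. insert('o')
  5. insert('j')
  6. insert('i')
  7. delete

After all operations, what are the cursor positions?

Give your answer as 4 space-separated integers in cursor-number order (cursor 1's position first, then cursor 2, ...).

Answer: 5 14 9 2

Derivation:
After op 1 (add_cursor(1)): buffer="xdxlady" (len 7), cursors c1@0 c3@1 c2@3, authorship .......
After op 2 (insert('x')): buffer="xxxdxxlady" (len 10), cursors c1@1 c3@3 c2@6, authorship 1.3..2....
After op 3 (add_cursor(0)): buffer="xxxdxxlady" (len 10), cursors c4@0 c1@1 c3@3 c2@6, authorship 1.3..2....
After op 4 (insert('o')): buffer="oxoxxodxxolady" (len 14), cursors c4@1 c1@3 c3@6 c2@10, authorship 411.33..22....
After op 5 (insert('j')): buffer="ojxojxxojdxxojlady" (len 18), cursors c4@2 c1@5 c3@9 c2@14, authorship 44111.333..222....
After op 6 (insert('i')): buffer="ojixojixxojidxxojilady" (len 22), cursors c4@3 c1@7 c3@12 c2@18, authorship 4441111.3333..2222....
After op 7 (delete): buffer="ojxojxxojdxxojlady" (len 18), cursors c4@2 c1@5 c3@9 c2@14, authorship 44111.333..222....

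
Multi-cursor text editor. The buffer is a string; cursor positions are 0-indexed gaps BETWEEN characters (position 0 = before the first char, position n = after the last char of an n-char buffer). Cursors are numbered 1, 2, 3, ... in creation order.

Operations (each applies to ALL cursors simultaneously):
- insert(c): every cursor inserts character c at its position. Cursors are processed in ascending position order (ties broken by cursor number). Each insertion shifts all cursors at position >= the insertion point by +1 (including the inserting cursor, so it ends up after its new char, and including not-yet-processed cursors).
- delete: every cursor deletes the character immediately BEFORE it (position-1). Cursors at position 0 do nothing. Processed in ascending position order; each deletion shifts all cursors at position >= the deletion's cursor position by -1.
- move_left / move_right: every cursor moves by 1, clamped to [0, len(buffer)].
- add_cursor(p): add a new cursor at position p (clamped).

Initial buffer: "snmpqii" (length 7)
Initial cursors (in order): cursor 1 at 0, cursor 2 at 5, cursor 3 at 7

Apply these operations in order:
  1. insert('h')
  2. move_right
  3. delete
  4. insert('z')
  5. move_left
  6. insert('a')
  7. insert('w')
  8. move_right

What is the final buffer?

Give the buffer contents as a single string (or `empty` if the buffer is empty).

Answer: hawznmpqhawziawz

Derivation:
After op 1 (insert('h')): buffer="hsnmpqhiih" (len 10), cursors c1@1 c2@7 c3@10, authorship 1.....2..3
After op 2 (move_right): buffer="hsnmpqhiih" (len 10), cursors c1@2 c2@8 c3@10, authorship 1.....2..3
After op 3 (delete): buffer="hnmpqhi" (len 7), cursors c1@1 c2@6 c3@7, authorship 1....2.
After op 4 (insert('z')): buffer="hznmpqhziz" (len 10), cursors c1@2 c2@8 c3@10, authorship 11....22.3
After op 5 (move_left): buffer="hznmpqhziz" (len 10), cursors c1@1 c2@7 c3@9, authorship 11....22.3
After op 6 (insert('a')): buffer="haznmpqhaziaz" (len 13), cursors c1@2 c2@9 c3@12, authorship 111....222.33
After op 7 (insert('w')): buffer="hawznmpqhawziawz" (len 16), cursors c1@3 c2@11 c3@15, authorship 1111....2222.333
After op 8 (move_right): buffer="hawznmpqhawziawz" (len 16), cursors c1@4 c2@12 c3@16, authorship 1111....2222.333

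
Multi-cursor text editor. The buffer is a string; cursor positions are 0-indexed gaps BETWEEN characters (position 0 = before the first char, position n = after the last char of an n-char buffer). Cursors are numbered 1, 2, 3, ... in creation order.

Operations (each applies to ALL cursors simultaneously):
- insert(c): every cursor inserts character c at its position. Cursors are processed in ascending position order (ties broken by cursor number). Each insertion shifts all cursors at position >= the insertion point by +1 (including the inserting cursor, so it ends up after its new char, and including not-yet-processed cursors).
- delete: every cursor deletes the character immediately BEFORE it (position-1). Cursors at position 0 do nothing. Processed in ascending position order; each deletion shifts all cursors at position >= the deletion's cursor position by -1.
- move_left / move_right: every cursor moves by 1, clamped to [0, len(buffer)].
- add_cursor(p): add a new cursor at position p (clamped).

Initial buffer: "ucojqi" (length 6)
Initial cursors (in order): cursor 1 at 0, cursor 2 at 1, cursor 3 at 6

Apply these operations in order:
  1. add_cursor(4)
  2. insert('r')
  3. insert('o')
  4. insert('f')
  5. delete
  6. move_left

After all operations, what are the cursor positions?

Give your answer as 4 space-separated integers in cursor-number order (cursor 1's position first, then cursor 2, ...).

Answer: 1 4 13 9

Derivation:
After op 1 (add_cursor(4)): buffer="ucojqi" (len 6), cursors c1@0 c2@1 c4@4 c3@6, authorship ......
After op 2 (insert('r')): buffer="rurcojrqir" (len 10), cursors c1@1 c2@3 c4@7 c3@10, authorship 1.2...4..3
After op 3 (insert('o')): buffer="rourocojroqiro" (len 14), cursors c1@2 c2@5 c4@10 c3@14, authorship 11.22...44..33
After op 4 (insert('f')): buffer="rofurofcojrofqirof" (len 18), cursors c1@3 c2@7 c4@13 c3@18, authorship 111.222...444..333
After op 5 (delete): buffer="rourocojroqiro" (len 14), cursors c1@2 c2@5 c4@10 c3@14, authorship 11.22...44..33
After op 6 (move_left): buffer="rourocojroqiro" (len 14), cursors c1@1 c2@4 c4@9 c3@13, authorship 11.22...44..33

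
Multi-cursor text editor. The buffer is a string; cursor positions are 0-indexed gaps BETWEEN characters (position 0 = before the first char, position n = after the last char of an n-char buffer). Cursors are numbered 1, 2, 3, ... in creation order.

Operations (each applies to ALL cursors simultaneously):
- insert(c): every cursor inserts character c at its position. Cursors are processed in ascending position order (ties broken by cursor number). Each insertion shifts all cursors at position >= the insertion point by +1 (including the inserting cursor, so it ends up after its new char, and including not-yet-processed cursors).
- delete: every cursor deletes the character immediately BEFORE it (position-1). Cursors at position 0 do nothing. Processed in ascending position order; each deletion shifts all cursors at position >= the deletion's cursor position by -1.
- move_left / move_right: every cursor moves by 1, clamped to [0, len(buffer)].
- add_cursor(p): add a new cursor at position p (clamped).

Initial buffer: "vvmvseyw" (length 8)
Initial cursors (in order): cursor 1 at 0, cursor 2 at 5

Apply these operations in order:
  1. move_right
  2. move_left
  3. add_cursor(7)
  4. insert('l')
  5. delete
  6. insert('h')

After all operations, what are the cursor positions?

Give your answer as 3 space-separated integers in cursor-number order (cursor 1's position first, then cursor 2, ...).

Answer: 1 7 10

Derivation:
After op 1 (move_right): buffer="vvmvseyw" (len 8), cursors c1@1 c2@6, authorship ........
After op 2 (move_left): buffer="vvmvseyw" (len 8), cursors c1@0 c2@5, authorship ........
After op 3 (add_cursor(7)): buffer="vvmvseyw" (len 8), cursors c1@0 c2@5 c3@7, authorship ........
After op 4 (insert('l')): buffer="lvvmvsleylw" (len 11), cursors c1@1 c2@7 c3@10, authorship 1.....2..3.
After op 5 (delete): buffer="vvmvseyw" (len 8), cursors c1@0 c2@5 c3@7, authorship ........
After op 6 (insert('h')): buffer="hvvmvsheyhw" (len 11), cursors c1@1 c2@7 c3@10, authorship 1.....2..3.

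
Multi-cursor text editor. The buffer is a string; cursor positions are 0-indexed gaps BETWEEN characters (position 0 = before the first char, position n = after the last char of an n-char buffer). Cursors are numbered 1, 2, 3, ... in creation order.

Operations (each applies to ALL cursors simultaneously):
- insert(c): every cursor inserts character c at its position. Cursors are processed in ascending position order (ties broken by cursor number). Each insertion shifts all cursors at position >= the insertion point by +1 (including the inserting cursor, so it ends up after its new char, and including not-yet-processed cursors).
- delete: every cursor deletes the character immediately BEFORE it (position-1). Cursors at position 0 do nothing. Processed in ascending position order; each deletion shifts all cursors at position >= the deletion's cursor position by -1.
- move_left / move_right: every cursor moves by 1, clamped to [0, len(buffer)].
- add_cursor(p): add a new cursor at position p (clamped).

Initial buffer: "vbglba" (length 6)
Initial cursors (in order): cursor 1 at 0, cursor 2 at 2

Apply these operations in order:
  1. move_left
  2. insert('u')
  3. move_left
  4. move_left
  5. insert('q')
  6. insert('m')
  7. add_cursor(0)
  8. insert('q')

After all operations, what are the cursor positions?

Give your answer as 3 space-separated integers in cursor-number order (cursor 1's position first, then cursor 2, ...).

Answer: 4 8 1

Derivation:
After op 1 (move_left): buffer="vbglba" (len 6), cursors c1@0 c2@1, authorship ......
After op 2 (insert('u')): buffer="uvubglba" (len 8), cursors c1@1 c2@3, authorship 1.2.....
After op 3 (move_left): buffer="uvubglba" (len 8), cursors c1@0 c2@2, authorship 1.2.....
After op 4 (move_left): buffer="uvubglba" (len 8), cursors c1@0 c2@1, authorship 1.2.....
After op 5 (insert('q')): buffer="quqvubglba" (len 10), cursors c1@1 c2@3, authorship 112.2.....
After op 6 (insert('m')): buffer="qmuqmvubglba" (len 12), cursors c1@2 c2@5, authorship 11122.2.....
After op 7 (add_cursor(0)): buffer="qmuqmvubglba" (len 12), cursors c3@0 c1@2 c2@5, authorship 11122.2.....
After op 8 (insert('q')): buffer="qqmquqmqvubglba" (len 15), cursors c3@1 c1@4 c2@8, authorship 31111222.2.....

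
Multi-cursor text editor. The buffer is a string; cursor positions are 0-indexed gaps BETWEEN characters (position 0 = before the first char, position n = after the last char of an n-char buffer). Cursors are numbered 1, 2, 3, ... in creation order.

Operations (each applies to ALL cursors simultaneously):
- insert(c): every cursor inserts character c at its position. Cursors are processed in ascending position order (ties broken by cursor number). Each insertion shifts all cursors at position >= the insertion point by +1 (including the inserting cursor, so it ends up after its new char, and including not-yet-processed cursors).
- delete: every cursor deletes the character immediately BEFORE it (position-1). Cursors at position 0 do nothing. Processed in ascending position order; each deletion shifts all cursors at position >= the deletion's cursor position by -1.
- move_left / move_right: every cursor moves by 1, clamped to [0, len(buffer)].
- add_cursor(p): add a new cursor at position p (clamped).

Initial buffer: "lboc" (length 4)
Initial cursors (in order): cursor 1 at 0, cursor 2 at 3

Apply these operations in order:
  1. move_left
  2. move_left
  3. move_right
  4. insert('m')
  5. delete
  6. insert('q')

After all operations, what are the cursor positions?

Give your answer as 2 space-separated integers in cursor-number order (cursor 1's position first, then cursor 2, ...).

After op 1 (move_left): buffer="lboc" (len 4), cursors c1@0 c2@2, authorship ....
After op 2 (move_left): buffer="lboc" (len 4), cursors c1@0 c2@1, authorship ....
After op 3 (move_right): buffer="lboc" (len 4), cursors c1@1 c2@2, authorship ....
After op 4 (insert('m')): buffer="lmbmoc" (len 6), cursors c1@2 c2@4, authorship .1.2..
After op 5 (delete): buffer="lboc" (len 4), cursors c1@1 c2@2, authorship ....
After op 6 (insert('q')): buffer="lqbqoc" (len 6), cursors c1@2 c2@4, authorship .1.2..

Answer: 2 4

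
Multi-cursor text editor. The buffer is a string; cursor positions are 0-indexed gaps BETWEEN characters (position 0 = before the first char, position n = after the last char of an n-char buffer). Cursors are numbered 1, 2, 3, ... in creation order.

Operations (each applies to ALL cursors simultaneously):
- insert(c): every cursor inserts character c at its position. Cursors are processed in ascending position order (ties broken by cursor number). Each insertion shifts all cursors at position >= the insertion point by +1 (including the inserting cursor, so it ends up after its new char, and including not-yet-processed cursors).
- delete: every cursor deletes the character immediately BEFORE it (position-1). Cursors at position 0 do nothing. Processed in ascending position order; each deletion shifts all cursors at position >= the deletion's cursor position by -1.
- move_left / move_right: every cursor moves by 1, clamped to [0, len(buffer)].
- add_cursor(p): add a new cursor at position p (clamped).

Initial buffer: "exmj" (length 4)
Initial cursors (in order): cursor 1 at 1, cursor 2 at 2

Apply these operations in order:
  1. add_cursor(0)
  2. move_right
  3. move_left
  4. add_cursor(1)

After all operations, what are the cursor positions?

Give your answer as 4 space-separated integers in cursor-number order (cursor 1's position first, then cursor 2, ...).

After op 1 (add_cursor(0)): buffer="exmj" (len 4), cursors c3@0 c1@1 c2@2, authorship ....
After op 2 (move_right): buffer="exmj" (len 4), cursors c3@1 c1@2 c2@3, authorship ....
After op 3 (move_left): buffer="exmj" (len 4), cursors c3@0 c1@1 c2@2, authorship ....
After op 4 (add_cursor(1)): buffer="exmj" (len 4), cursors c3@0 c1@1 c4@1 c2@2, authorship ....

Answer: 1 2 0 1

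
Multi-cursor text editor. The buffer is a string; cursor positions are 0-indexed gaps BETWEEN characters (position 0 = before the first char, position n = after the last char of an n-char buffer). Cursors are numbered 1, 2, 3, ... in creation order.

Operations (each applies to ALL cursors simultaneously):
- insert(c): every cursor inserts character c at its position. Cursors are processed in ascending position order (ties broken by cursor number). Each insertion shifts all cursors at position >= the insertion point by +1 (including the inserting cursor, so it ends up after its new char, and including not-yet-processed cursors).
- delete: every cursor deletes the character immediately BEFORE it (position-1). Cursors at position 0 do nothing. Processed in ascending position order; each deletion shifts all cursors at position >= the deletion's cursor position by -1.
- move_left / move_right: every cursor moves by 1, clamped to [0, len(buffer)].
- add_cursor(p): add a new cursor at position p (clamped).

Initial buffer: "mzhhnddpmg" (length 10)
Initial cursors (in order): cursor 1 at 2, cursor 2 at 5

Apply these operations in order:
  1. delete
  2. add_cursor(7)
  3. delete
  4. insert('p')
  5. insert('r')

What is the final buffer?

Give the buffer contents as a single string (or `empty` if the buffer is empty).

Answer: prhprddpprg

Derivation:
After op 1 (delete): buffer="mhhddpmg" (len 8), cursors c1@1 c2@3, authorship ........
After op 2 (add_cursor(7)): buffer="mhhddpmg" (len 8), cursors c1@1 c2@3 c3@7, authorship ........
After op 3 (delete): buffer="hddpg" (len 5), cursors c1@0 c2@1 c3@4, authorship .....
After op 4 (insert('p')): buffer="phpddppg" (len 8), cursors c1@1 c2@3 c3@7, authorship 1.2...3.
After op 5 (insert('r')): buffer="prhprddpprg" (len 11), cursors c1@2 c2@5 c3@10, authorship 11.22...33.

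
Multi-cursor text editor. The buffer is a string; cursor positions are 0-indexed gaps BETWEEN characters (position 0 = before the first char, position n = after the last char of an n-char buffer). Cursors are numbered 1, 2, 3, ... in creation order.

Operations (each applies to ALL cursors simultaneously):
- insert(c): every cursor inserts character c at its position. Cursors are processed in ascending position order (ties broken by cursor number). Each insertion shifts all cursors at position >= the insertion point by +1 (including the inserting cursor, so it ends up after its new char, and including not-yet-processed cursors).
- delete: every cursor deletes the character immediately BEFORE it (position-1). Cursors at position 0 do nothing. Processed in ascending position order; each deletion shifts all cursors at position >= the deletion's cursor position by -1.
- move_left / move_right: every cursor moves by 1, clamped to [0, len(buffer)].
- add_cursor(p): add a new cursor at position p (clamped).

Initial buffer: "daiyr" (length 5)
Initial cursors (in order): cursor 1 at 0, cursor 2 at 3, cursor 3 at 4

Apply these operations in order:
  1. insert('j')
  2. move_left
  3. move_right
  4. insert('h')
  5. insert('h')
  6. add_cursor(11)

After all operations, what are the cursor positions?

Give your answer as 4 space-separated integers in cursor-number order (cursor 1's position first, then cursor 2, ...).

After op 1 (insert('j')): buffer="jdaijyjr" (len 8), cursors c1@1 c2@5 c3@7, authorship 1...2.3.
After op 2 (move_left): buffer="jdaijyjr" (len 8), cursors c1@0 c2@4 c3@6, authorship 1...2.3.
After op 3 (move_right): buffer="jdaijyjr" (len 8), cursors c1@1 c2@5 c3@7, authorship 1...2.3.
After op 4 (insert('h')): buffer="jhdaijhyjhr" (len 11), cursors c1@2 c2@7 c3@10, authorship 11...22.33.
After op 5 (insert('h')): buffer="jhhdaijhhyjhhr" (len 14), cursors c1@3 c2@9 c3@13, authorship 111...222.333.
After op 6 (add_cursor(11)): buffer="jhhdaijhhyjhhr" (len 14), cursors c1@3 c2@9 c4@11 c3@13, authorship 111...222.333.

Answer: 3 9 13 11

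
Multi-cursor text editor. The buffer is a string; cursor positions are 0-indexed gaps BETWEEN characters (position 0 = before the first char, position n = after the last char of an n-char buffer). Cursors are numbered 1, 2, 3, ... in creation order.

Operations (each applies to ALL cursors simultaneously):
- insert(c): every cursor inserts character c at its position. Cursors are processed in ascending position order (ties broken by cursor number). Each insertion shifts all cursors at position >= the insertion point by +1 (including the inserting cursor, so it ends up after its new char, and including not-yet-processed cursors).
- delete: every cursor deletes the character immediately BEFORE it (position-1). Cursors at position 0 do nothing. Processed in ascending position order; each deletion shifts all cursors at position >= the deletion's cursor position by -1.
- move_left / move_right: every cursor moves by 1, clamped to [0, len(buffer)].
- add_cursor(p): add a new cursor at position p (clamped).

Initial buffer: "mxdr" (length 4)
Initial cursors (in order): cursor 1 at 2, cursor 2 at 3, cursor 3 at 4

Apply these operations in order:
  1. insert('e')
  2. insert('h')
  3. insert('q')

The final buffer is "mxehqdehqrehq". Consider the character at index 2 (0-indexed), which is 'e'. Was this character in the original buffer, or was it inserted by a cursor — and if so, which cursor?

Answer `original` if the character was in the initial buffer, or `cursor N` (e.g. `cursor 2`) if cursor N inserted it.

After op 1 (insert('e')): buffer="mxedere" (len 7), cursors c1@3 c2@5 c3@7, authorship ..1.2.3
After op 2 (insert('h')): buffer="mxehdehreh" (len 10), cursors c1@4 c2@7 c3@10, authorship ..11.22.33
After op 3 (insert('q')): buffer="mxehqdehqrehq" (len 13), cursors c1@5 c2@9 c3@13, authorship ..111.222.333
Authorship (.=original, N=cursor N): . . 1 1 1 . 2 2 2 . 3 3 3
Index 2: author = 1

Answer: cursor 1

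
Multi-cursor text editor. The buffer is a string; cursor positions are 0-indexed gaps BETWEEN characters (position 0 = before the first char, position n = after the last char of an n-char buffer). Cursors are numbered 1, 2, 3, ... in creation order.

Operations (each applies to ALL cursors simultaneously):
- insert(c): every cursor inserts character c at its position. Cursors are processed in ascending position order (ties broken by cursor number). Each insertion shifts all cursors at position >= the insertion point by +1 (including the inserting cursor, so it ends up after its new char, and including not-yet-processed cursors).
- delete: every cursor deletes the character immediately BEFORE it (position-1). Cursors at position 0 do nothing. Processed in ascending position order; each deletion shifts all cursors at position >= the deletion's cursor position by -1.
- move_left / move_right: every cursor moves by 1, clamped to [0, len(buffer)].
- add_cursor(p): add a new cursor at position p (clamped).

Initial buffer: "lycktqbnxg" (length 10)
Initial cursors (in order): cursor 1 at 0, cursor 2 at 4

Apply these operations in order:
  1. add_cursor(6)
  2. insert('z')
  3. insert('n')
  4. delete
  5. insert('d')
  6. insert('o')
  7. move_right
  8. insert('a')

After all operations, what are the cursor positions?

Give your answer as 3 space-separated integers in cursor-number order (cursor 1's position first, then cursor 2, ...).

Answer: 5 13 19

Derivation:
After op 1 (add_cursor(6)): buffer="lycktqbnxg" (len 10), cursors c1@0 c2@4 c3@6, authorship ..........
After op 2 (insert('z')): buffer="zlyckztqzbnxg" (len 13), cursors c1@1 c2@6 c3@9, authorship 1....2..3....
After op 3 (insert('n')): buffer="znlyckzntqznbnxg" (len 16), cursors c1@2 c2@8 c3@12, authorship 11....22..33....
After op 4 (delete): buffer="zlyckztqzbnxg" (len 13), cursors c1@1 c2@6 c3@9, authorship 1....2..3....
After op 5 (insert('d')): buffer="zdlyckzdtqzdbnxg" (len 16), cursors c1@2 c2@8 c3@12, authorship 11....22..33....
After op 6 (insert('o')): buffer="zdolyckzdotqzdobnxg" (len 19), cursors c1@3 c2@10 c3@15, authorship 111....222..333....
After op 7 (move_right): buffer="zdolyckzdotqzdobnxg" (len 19), cursors c1@4 c2@11 c3@16, authorship 111....222..333....
After op 8 (insert('a')): buffer="zdolayckzdotaqzdobanxg" (len 22), cursors c1@5 c2@13 c3@19, authorship 111.1...222.2.333.3...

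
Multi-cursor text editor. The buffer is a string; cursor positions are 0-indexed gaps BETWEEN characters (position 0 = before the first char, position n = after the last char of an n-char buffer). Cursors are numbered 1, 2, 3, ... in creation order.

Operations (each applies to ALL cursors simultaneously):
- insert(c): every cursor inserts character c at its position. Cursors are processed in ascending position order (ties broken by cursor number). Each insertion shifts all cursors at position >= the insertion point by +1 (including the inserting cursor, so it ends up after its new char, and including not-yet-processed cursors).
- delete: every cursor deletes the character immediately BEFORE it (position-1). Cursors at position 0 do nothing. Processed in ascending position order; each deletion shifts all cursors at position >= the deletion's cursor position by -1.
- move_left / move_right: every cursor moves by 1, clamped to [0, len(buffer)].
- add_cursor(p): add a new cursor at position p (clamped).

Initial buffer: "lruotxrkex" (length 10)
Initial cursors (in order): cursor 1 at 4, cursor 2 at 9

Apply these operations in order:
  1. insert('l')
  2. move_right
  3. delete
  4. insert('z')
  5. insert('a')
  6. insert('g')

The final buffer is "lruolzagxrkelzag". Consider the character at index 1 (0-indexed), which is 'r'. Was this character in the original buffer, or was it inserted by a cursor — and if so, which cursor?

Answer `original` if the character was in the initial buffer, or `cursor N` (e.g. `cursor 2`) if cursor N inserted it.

After op 1 (insert('l')): buffer="lruoltxrkelx" (len 12), cursors c1@5 c2@11, authorship ....1.....2.
After op 2 (move_right): buffer="lruoltxrkelx" (len 12), cursors c1@6 c2@12, authorship ....1.....2.
After op 3 (delete): buffer="lruolxrkel" (len 10), cursors c1@5 c2@10, authorship ....1....2
After op 4 (insert('z')): buffer="lruolzxrkelz" (len 12), cursors c1@6 c2@12, authorship ....11....22
After op 5 (insert('a')): buffer="lruolzaxrkelza" (len 14), cursors c1@7 c2@14, authorship ....111....222
After op 6 (insert('g')): buffer="lruolzagxrkelzag" (len 16), cursors c1@8 c2@16, authorship ....1111....2222
Authorship (.=original, N=cursor N): . . . . 1 1 1 1 . . . . 2 2 2 2
Index 1: author = original

Answer: original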